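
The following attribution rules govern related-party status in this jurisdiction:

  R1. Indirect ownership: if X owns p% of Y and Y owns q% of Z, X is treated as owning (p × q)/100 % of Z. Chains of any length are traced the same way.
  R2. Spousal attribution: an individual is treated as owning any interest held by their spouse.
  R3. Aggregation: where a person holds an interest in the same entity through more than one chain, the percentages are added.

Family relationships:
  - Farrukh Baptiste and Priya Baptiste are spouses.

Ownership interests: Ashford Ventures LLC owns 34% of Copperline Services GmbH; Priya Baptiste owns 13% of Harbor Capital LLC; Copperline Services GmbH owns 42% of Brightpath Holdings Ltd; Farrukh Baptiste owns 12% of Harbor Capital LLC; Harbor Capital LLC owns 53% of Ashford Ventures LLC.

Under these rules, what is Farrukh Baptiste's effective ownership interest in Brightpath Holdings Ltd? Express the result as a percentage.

By spousal attribution (R2), Farrukh Baptiste is treated as also owning Priya Baptiste's interest in Harbor Capital LLC, giving 12% + 13% = 25%.
Chain via Harbor Capital LLC → Ashford Ventures LLC → Copperline Services GmbH (R1): 25% × 53% × 34% × 42% = 1.8921% of Brightpath Holdings Ltd.

1.8921%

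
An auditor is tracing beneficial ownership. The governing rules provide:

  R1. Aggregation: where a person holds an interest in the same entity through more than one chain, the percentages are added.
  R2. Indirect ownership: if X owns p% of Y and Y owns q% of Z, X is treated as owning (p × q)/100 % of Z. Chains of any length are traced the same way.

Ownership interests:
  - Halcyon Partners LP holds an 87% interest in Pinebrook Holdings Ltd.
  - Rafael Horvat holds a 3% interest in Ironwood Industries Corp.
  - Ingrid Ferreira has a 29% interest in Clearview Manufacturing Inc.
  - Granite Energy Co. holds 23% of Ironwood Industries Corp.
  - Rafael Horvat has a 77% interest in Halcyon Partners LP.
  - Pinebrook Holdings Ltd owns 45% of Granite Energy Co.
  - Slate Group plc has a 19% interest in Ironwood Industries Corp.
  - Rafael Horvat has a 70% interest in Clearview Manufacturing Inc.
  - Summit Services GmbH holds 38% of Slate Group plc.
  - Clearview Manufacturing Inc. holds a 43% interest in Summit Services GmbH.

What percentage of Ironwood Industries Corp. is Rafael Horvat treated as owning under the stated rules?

Chain via Halcyon Partners LP → Pinebrook Holdings Ltd → Granite Energy Co. (R2): 77% × 87% × 45% × 23% = 6.933465% of Ironwood Industries Corp.
Chain via Clearview Manufacturing Inc. → Summit Services GmbH → Slate Group plc (R2): 70% × 43% × 38% × 19% = 2.17322% of Ironwood Industries Corp.
Direct interest in Ironwood Industries Corp: 3%.
Aggregating (R1): 6.933465% + 2.17322% + 3% = 12.106685%.

12.106685%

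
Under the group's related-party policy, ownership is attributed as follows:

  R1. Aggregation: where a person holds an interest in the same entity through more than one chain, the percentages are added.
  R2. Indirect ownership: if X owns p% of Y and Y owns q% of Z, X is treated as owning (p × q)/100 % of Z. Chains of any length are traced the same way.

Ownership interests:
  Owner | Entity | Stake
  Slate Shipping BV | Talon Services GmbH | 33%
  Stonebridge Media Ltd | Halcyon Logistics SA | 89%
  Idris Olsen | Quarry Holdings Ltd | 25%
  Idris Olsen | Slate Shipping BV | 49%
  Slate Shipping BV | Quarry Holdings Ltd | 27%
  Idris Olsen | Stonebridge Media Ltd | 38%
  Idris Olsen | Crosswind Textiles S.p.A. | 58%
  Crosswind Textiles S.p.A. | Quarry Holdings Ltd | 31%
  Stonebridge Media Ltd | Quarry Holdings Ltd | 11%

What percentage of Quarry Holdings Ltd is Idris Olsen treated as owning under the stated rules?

60.39%

Chain via Crosswind Textiles S.p.A. (R2): 58% × 31% = 17.98% of Quarry Holdings Ltd.
Chain via Stonebridge Media Ltd (R2): 38% × 11% = 4.18% of Quarry Holdings Ltd.
Chain via Slate Shipping BV (R2): 49% × 27% = 13.23% of Quarry Holdings Ltd.
Direct interest in Quarry Holdings Ltd: 25%.
Aggregating (R1): 17.98% + 4.18% + 13.23% + 25% = 60.39%.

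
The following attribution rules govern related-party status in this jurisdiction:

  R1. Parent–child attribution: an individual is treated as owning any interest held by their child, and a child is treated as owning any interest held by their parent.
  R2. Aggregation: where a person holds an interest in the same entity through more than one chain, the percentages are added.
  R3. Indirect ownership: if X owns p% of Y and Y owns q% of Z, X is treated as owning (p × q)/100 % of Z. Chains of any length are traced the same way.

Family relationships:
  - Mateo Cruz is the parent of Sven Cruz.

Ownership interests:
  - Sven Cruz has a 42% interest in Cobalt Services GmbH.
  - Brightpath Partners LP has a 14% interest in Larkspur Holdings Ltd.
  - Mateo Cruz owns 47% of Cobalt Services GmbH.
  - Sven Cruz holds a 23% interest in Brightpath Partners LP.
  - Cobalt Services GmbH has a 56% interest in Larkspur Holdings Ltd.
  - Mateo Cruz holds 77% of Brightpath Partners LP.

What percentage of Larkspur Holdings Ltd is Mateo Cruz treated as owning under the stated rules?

By parent–child attribution (R1), Mateo Cruz is treated as also owning Sven Cruz's interest in Brightpath Partners LP, giving 77% + 23% = 100%.
By parent–child attribution (R1), Mateo Cruz is treated as also owning Sven Cruz's interest in Cobalt Services GmbH, giving 47% + 42% = 89%.
Chain via Brightpath Partners LP (R3): 100% × 14% = 14% of Larkspur Holdings Ltd.
Chain via Cobalt Services GmbH (R3): 89% × 56% = 49.84% of Larkspur Holdings Ltd.
Aggregating (R2): 14% + 49.84% = 63.84%.

63.84%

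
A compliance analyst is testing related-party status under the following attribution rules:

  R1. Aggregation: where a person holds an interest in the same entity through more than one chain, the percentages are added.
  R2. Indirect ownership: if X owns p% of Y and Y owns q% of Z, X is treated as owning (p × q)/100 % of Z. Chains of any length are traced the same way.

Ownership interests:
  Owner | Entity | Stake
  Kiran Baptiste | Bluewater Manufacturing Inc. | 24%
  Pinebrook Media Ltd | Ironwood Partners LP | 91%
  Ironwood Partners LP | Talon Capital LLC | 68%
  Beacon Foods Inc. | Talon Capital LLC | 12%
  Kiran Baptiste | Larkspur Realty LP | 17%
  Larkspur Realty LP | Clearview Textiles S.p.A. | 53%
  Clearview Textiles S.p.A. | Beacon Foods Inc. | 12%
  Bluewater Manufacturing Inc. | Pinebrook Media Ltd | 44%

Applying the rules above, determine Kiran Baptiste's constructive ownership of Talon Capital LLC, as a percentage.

6.664272%

Chain via Larkspur Realty LP → Clearview Textiles S.p.A. → Beacon Foods Inc. (R2): 17% × 53% × 12% × 12% = 0.129744% of Talon Capital LLC.
Chain via Bluewater Manufacturing Inc. → Pinebrook Media Ltd → Ironwood Partners LP (R2): 24% × 44% × 91% × 68% = 6.534528% of Talon Capital LLC.
Aggregating (R1): 0.129744% + 6.534528% = 6.664272%.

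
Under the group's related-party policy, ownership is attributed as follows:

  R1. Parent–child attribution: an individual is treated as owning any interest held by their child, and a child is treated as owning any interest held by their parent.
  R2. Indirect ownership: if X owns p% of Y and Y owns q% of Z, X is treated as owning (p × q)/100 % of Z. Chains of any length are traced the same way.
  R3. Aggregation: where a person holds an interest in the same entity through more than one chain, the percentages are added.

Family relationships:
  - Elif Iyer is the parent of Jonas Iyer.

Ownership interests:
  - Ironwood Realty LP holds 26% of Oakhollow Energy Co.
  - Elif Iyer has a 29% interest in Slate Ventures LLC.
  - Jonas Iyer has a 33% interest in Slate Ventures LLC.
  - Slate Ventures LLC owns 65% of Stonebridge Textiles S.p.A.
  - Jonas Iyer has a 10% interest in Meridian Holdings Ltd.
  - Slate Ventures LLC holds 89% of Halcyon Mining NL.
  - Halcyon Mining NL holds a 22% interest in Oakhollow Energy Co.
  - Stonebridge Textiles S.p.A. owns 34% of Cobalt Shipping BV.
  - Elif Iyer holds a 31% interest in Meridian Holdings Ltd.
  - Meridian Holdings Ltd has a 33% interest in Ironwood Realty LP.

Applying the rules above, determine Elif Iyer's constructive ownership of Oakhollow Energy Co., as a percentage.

15.6574%

By parent–child attribution (R1), Elif Iyer is treated as also owning Jonas Iyer's interest in Slate Ventures LLC, giving 29% + 33% = 62%.
By parent–child attribution (R1), Elif Iyer is treated as also owning Jonas Iyer's interest in Meridian Holdings Ltd, giving 31% + 10% = 41%.
Chain via Slate Ventures LLC → Halcyon Mining NL (R2): 62% × 89% × 22% = 12.1396% of Oakhollow Energy Co.
Chain via Meridian Holdings Ltd → Ironwood Realty LP (R2): 41% × 33% × 26% = 3.5178% of Oakhollow Energy Co.
Aggregating (R3): 12.1396% + 3.5178% = 15.6574%.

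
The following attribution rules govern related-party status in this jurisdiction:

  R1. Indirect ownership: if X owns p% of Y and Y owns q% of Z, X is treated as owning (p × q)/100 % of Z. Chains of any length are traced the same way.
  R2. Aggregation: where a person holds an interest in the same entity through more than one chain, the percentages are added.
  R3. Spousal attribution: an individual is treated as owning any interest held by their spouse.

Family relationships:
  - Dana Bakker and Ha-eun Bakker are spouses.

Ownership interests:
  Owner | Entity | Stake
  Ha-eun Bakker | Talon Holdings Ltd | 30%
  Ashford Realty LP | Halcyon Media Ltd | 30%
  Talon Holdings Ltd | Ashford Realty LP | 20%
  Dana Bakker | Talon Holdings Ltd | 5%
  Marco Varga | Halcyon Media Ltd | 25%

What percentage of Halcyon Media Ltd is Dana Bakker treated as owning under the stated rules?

2.1%

By spousal attribution (R3), Dana Bakker is treated as also owning Ha-eun Bakker's interest in Talon Holdings Ltd, giving 5% + 30% = 35%.
Chain via Talon Holdings Ltd → Ashford Realty LP (R1): 35% × 20% × 30% = 2.1% of Halcyon Media Ltd.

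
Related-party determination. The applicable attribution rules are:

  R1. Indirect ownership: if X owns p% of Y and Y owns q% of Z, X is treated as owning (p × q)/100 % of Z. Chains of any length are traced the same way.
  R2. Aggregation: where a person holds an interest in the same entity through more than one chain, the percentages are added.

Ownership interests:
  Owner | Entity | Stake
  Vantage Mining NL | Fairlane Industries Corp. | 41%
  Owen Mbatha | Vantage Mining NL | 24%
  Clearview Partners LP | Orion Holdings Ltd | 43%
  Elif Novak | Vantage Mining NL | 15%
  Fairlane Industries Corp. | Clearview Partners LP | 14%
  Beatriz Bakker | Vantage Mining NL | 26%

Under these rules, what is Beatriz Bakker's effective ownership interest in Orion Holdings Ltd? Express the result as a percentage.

0.641732%

Chain via Vantage Mining NL → Fairlane Industries Corp. → Clearview Partners LP (R1): 26% × 41% × 14% × 43% = 0.641732% of Orion Holdings Ltd.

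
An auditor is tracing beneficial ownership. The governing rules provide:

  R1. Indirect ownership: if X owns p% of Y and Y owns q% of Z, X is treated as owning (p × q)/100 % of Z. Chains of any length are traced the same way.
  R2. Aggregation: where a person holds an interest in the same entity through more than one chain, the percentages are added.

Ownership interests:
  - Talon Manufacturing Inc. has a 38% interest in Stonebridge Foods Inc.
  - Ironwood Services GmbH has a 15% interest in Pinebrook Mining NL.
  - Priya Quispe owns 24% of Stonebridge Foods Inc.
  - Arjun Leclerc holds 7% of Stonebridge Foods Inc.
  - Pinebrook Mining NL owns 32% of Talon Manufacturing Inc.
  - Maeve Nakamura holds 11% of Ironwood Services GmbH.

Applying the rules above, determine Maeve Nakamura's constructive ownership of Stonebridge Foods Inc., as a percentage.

Chain via Ironwood Services GmbH → Pinebrook Mining NL → Talon Manufacturing Inc. (R1): 11% × 15% × 32% × 38% = 0.20064% of Stonebridge Foods Inc.

0.20064%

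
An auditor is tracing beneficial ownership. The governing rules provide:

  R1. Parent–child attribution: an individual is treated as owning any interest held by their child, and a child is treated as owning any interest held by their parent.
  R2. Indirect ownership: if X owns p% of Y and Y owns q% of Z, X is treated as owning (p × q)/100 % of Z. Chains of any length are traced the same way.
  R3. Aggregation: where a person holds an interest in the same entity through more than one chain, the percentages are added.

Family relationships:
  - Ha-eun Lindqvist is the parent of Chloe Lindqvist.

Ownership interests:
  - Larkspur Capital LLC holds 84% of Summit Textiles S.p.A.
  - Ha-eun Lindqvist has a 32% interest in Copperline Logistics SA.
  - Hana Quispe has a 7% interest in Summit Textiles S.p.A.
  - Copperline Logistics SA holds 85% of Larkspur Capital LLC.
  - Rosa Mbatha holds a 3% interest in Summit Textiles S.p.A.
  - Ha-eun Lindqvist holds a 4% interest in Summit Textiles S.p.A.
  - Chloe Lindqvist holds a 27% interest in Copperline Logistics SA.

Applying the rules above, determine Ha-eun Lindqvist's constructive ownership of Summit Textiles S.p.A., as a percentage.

By parent–child attribution (R1), Ha-eun Lindqvist is treated as also owning Chloe Lindqvist's interest in Copperline Logistics SA, giving 32% + 27% = 59%.
Chain via Copperline Logistics SA → Larkspur Capital LLC (R2): 59% × 85% × 84% = 42.126% of Summit Textiles S.p.A.
Direct interest in Summit Textiles S.p.A: 4%.
Aggregating (R3): 42.126% + 4% = 46.126%.

46.126%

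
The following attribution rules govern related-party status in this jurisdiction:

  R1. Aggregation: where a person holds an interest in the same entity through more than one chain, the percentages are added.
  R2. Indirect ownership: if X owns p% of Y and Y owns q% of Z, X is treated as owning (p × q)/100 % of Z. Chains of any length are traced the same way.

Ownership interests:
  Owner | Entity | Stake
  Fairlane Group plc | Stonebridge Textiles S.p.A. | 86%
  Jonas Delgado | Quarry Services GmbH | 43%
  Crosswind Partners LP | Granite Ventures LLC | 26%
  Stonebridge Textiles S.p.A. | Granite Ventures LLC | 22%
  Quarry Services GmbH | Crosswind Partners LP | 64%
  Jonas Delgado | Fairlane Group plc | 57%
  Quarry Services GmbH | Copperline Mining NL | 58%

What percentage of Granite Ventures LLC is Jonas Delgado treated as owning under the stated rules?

17.9396%

Chain via Quarry Services GmbH → Crosswind Partners LP (R2): 43% × 64% × 26% = 7.1552% of Granite Ventures LLC.
Chain via Fairlane Group plc → Stonebridge Textiles S.p.A. (R2): 57% × 86% × 22% = 10.7844% of Granite Ventures LLC.
Aggregating (R1): 7.1552% + 10.7844% = 17.9396%.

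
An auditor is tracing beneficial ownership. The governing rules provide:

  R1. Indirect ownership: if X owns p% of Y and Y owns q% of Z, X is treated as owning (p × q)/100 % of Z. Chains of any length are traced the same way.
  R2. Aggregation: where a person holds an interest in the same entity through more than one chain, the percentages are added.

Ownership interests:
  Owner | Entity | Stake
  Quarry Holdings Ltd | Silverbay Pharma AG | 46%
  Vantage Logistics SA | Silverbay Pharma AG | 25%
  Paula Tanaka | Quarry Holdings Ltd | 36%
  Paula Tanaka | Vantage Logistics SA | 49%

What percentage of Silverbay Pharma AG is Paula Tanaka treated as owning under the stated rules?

Chain via Quarry Holdings Ltd (R1): 36% × 46% = 16.56% of Silverbay Pharma AG.
Chain via Vantage Logistics SA (R1): 49% × 25% = 12.25% of Silverbay Pharma AG.
Aggregating (R2): 16.56% + 12.25% = 28.81%.

28.81%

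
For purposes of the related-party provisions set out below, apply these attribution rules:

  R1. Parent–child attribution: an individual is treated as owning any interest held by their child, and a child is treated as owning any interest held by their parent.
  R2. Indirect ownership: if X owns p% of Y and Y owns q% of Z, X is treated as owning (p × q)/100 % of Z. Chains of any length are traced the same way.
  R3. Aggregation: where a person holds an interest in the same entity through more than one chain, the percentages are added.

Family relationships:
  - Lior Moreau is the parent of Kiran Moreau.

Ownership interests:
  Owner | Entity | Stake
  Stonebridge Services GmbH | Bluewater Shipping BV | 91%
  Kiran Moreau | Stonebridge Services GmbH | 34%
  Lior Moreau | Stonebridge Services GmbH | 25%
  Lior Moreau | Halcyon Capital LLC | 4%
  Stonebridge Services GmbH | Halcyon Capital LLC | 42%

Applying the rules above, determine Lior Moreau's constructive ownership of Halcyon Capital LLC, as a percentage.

28.78%

By parent–child attribution (R1), Lior Moreau is treated as also owning Kiran Moreau's interest in Stonebridge Services GmbH, giving 25% + 34% = 59%.
Chain via Stonebridge Services GmbH (R2): 59% × 42% = 24.78% of Halcyon Capital LLC.
Direct interest in Halcyon Capital LLC: 4%.
Aggregating (R3): 24.78% + 4% = 28.78%.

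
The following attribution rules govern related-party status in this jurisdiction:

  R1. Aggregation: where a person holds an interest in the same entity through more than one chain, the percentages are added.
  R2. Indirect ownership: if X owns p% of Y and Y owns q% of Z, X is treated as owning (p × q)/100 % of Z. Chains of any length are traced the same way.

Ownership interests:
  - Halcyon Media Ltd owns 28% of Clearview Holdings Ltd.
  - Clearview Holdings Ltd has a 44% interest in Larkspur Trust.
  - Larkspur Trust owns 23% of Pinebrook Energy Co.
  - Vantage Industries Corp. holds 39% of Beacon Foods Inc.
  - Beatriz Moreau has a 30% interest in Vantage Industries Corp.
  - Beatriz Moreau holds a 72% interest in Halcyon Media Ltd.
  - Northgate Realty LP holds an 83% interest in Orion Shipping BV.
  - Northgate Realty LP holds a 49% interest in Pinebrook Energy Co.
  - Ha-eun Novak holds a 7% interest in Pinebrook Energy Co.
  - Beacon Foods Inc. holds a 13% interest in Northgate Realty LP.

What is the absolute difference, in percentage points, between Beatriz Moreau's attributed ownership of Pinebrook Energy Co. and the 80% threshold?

77.214518

Chain via Halcyon Media Ltd → Clearview Holdings Ltd → Larkspur Trust (R2): 72% × 28% × 44% × 23% = 2.040192% of Pinebrook Energy Co.
Chain via Vantage Industries Corp. → Beacon Foods Inc. → Northgate Realty LP (R2): 30% × 39% × 13% × 49% = 0.74529% of Pinebrook Energy Co.
Aggregating (R1): 2.040192% + 0.74529% = 2.785482%.
2.785482% falls short of the 80% threshold by 77.214518 percentage points.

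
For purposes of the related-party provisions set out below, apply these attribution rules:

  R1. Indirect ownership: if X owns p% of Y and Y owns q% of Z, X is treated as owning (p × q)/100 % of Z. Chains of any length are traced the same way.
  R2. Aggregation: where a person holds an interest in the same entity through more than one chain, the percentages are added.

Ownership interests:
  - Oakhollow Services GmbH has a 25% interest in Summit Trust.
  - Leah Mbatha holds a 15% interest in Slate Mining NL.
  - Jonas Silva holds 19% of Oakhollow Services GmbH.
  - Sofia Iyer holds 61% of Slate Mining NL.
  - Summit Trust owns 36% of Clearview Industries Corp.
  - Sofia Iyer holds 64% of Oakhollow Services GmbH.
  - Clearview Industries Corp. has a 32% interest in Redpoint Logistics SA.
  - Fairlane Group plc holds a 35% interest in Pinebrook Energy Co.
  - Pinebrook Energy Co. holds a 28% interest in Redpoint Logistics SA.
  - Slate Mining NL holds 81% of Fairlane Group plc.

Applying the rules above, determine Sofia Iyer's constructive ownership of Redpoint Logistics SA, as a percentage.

Chain via Slate Mining NL → Fairlane Group plc → Pinebrook Energy Co. (R1): 61% × 81% × 35% × 28% = 4.84218% of Redpoint Logistics SA.
Chain via Oakhollow Services GmbH → Summit Trust → Clearview Industries Corp. (R1): 64% × 25% × 36% × 32% = 1.8432% of Redpoint Logistics SA.
Aggregating (R2): 4.84218% + 1.8432% = 6.68538%.

6.68538%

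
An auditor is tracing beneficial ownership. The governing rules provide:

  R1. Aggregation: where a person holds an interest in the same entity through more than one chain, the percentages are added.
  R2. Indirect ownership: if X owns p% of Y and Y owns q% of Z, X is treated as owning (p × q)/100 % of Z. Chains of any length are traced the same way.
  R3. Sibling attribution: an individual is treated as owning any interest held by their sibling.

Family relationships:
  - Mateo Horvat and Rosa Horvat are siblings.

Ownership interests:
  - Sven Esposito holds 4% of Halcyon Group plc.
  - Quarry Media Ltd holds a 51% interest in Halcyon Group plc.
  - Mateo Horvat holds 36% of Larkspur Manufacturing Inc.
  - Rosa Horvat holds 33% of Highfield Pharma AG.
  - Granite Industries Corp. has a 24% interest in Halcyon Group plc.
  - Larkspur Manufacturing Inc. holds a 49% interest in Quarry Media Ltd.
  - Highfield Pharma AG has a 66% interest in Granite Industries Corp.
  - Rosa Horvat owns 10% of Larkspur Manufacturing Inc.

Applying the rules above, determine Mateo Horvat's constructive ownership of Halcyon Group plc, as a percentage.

By sibling attribution (R3), Mateo Horvat is treated as also owning Rosa Horvat's interest in Larkspur Manufacturing Inc, giving 36% + 10% = 46%.
By sibling attribution (R3), Mateo Horvat is treated as owning Rosa Horvat's 33% interest in Highfield Pharma AG.
Chain via Larkspur Manufacturing Inc. → Quarry Media Ltd (R2): 46% × 49% × 51% = 11.4954% of Halcyon Group plc.
Chain via Highfield Pharma AG → Granite Industries Corp. (R2): 33% × 66% × 24% = 5.2272% of Halcyon Group plc.
Aggregating (R1): 11.4954% + 5.2272% = 16.7226%.

16.7226%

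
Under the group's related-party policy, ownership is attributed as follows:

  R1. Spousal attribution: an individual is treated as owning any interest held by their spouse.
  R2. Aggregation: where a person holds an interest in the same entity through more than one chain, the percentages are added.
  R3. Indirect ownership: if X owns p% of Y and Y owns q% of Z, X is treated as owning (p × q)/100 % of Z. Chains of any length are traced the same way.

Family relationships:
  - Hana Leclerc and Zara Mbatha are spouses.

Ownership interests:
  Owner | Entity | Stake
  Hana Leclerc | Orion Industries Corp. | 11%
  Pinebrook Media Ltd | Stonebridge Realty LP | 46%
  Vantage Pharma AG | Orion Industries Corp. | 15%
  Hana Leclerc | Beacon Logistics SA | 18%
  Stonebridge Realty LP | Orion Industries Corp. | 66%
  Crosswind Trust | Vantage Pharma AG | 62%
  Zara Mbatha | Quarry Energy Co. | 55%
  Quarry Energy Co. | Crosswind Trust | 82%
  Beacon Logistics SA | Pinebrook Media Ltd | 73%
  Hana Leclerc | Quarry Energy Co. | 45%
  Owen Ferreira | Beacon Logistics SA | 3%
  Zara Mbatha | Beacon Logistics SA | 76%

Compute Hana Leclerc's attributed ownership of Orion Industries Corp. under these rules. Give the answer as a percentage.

39.459032%

By spousal attribution (R1), Hana Leclerc is treated as also owning Zara Mbatha's interest in Beacon Logistics SA, giving 18% + 76% = 94%.
By spousal attribution (R1), Hana Leclerc is treated as also owning Zara Mbatha's interest in Quarry Energy Co, giving 45% + 55% = 100%.
Chain via Beacon Logistics SA → Pinebrook Media Ltd → Stonebridge Realty LP (R3): 94% × 73% × 46% × 66% = 20.833032% of Orion Industries Corp.
Chain via Quarry Energy Co. → Crosswind Trust → Vantage Pharma AG (R3): 100% × 82% × 62% × 15% = 7.626% of Orion Industries Corp.
Direct interest in Orion Industries Corp: 11%.
Aggregating (R2): 20.833032% + 7.626% + 11% = 39.459032%.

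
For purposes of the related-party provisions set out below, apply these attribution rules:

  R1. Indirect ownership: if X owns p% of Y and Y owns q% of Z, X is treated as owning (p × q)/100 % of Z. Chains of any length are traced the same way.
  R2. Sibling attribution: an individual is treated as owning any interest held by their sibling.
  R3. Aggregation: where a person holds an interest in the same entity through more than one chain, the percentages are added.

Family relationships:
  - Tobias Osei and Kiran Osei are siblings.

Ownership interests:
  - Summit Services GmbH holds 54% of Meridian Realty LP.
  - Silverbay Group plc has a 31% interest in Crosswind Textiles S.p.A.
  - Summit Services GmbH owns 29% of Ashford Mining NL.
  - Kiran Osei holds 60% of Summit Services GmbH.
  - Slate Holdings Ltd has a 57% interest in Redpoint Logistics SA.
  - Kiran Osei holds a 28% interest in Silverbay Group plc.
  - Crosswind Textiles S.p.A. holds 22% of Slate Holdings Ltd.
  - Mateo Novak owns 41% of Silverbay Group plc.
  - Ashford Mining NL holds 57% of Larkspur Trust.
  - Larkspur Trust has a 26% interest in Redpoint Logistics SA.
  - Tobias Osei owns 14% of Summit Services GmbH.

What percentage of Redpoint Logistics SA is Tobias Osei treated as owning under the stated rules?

By sibling attribution (R2), Tobias Osei is treated as also owning Kiran Osei's interest in Summit Services GmbH, giving 14% + 60% = 74%.
By sibling attribution (R2), Tobias Osei is treated as owning Kiran Osei's 28% interest in Silverbay Group plc.
Chain via Summit Services GmbH → Ashford Mining NL → Larkspur Trust (R1): 74% × 29% × 57% × 26% = 3.180372% of Redpoint Logistics SA.
Chain via Silverbay Group plc → Crosswind Textiles S.p.A. → Slate Holdings Ltd (R1): 28% × 31% × 22% × 57% = 1.088472% of Redpoint Logistics SA.
Aggregating (R3): 3.180372% + 1.088472% = 4.268844%.

4.268844%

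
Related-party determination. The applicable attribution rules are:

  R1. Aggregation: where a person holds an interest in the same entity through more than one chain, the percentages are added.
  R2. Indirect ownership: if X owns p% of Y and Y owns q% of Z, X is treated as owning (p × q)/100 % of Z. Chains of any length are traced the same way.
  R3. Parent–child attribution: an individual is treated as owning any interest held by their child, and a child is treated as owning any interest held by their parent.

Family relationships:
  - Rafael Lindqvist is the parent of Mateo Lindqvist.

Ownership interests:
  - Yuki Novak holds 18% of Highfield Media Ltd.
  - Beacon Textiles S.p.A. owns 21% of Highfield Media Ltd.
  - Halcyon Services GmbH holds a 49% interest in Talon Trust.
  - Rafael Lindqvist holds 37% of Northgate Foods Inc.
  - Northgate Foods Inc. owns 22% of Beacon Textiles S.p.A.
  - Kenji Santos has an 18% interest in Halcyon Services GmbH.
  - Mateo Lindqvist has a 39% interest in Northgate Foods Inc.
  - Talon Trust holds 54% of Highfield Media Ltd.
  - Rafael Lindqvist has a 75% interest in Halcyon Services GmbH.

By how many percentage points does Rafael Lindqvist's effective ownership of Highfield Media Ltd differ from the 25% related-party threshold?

By parent–child attribution (R3), Rafael Lindqvist is treated as also owning Mateo Lindqvist's interest in Northgate Foods Inc, giving 37% + 39% = 76%.
Chain via Northgate Foods Inc. → Beacon Textiles S.p.A. (R2): 76% × 22% × 21% = 3.5112% of Highfield Media Ltd.
Chain via Halcyon Services GmbH → Talon Trust (R2): 75% × 49% × 54% = 19.845% of Highfield Media Ltd.
Aggregating (R1): 3.5112% + 19.845% = 23.3562%.
23.3562% falls short of the 25% threshold by 1.6438 percentage points.

1.6438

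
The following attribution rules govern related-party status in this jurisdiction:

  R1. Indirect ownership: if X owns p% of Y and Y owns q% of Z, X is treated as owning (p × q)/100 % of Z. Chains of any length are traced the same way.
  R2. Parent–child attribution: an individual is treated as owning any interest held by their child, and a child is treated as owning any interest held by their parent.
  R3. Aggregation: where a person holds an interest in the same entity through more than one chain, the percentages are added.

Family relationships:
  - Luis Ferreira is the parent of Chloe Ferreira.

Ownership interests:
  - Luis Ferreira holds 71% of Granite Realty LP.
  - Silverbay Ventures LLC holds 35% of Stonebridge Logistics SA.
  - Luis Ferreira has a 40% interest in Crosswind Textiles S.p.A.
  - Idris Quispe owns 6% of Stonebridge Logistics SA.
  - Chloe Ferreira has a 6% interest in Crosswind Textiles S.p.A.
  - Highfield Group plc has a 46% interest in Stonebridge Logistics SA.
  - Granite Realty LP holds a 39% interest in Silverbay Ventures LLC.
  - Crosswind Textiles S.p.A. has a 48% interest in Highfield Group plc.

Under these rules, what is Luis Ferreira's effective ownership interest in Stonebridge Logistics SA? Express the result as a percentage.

19.8483%

By parent–child attribution (R2), Luis Ferreira is treated as also owning Chloe Ferreira's interest in Crosswind Textiles S.p.A, giving 40% + 6% = 46%.
Chain via Crosswind Textiles S.p.A. → Highfield Group plc (R1): 46% × 48% × 46% = 10.1568% of Stonebridge Logistics SA.
Chain via Granite Realty LP → Silverbay Ventures LLC (R1): 71% × 39% × 35% = 9.6915% of Stonebridge Logistics SA.
Aggregating (R3): 10.1568% + 9.6915% = 19.8483%.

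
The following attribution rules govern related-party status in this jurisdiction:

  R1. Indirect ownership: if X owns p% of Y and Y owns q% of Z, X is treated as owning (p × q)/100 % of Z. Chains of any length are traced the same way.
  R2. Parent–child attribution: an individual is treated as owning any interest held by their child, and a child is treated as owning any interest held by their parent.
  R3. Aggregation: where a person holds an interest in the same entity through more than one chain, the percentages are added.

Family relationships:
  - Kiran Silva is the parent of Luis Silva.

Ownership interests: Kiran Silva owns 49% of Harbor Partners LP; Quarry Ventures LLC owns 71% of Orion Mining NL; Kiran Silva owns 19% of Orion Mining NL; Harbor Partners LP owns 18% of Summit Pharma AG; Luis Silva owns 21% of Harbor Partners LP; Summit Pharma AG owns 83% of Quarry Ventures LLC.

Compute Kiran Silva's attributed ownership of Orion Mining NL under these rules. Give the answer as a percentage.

By parent–child attribution (R2), Kiran Silva is treated as also owning Luis Silva's interest in Harbor Partners LP, giving 49% + 21% = 70%.
Chain via Harbor Partners LP → Summit Pharma AG → Quarry Ventures LLC (R1): 70% × 18% × 83% × 71% = 7.42518% of Orion Mining NL.
Direct interest in Orion Mining NL: 19%.
Aggregating (R3): 7.42518% + 19% = 26.42518%.

26.42518%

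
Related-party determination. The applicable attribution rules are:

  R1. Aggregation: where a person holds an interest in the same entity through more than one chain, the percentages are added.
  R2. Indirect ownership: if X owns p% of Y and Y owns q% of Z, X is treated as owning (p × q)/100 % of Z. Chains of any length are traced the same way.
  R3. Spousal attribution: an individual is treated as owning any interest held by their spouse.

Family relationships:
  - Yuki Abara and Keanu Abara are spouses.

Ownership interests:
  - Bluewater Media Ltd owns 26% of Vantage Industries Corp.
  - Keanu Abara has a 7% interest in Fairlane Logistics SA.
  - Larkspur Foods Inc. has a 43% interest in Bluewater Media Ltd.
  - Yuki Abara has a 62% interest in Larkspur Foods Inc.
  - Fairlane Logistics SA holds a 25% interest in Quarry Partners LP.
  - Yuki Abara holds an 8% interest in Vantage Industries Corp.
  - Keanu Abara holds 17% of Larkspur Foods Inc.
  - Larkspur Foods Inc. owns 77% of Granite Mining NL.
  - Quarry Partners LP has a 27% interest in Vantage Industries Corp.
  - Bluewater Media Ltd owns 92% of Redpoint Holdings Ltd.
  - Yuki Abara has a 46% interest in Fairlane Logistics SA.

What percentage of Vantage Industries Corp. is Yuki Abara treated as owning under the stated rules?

By spousal attribution (R3), Yuki Abara is treated as also owning Keanu Abara's interest in Larkspur Foods Inc, giving 62% + 17% = 79%.
By spousal attribution (R3), Yuki Abara is treated as also owning Keanu Abara's interest in Fairlane Logistics SA, giving 46% + 7% = 53%.
Chain via Larkspur Foods Inc. → Bluewater Media Ltd (R2): 79% × 43% × 26% = 8.8322% of Vantage Industries Corp.
Chain via Fairlane Logistics SA → Quarry Partners LP (R2): 53% × 25% × 27% = 3.5775% of Vantage Industries Corp.
Direct interest in Vantage Industries Corp: 8%.
Aggregating (R1): 8.8322% + 3.5775% + 8% = 20.4097%.

20.4097%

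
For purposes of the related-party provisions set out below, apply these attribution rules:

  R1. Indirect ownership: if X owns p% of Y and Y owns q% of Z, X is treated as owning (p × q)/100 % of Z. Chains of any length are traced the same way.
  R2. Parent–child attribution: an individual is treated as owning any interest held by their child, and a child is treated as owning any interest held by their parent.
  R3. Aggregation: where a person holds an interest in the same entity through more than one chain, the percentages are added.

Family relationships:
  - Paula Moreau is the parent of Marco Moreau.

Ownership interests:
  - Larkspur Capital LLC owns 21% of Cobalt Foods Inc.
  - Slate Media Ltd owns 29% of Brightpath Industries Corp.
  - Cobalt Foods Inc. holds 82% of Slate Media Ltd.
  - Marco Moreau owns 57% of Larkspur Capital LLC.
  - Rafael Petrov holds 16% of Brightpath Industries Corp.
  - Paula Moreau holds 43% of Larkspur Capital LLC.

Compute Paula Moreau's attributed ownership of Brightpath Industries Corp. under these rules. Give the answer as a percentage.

4.9938%

By parent–child attribution (R2), Paula Moreau is treated as also owning Marco Moreau's interest in Larkspur Capital LLC, giving 43% + 57% = 100%.
Chain via Larkspur Capital LLC → Cobalt Foods Inc. → Slate Media Ltd (R1): 100% × 21% × 82% × 29% = 4.9938% of Brightpath Industries Corp.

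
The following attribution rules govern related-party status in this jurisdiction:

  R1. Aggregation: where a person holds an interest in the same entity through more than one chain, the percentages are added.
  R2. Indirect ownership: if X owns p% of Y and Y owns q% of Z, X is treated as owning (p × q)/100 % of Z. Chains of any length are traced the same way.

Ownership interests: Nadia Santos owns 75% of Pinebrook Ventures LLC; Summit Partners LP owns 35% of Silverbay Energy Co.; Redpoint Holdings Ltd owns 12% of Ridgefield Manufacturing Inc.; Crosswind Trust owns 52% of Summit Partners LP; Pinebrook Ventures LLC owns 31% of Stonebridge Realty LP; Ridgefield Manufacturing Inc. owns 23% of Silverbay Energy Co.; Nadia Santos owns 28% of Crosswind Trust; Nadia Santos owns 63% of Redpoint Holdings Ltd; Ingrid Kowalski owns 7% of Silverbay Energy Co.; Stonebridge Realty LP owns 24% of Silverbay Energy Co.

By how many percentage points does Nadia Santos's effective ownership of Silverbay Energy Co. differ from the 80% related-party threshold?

Chain via Crosswind Trust → Summit Partners LP (R2): 28% × 52% × 35% = 5.096% of Silverbay Energy Co.
Chain via Pinebrook Ventures LLC → Stonebridge Realty LP (R2): 75% × 31% × 24% = 5.58% of Silverbay Energy Co.
Chain via Redpoint Holdings Ltd → Ridgefield Manufacturing Inc. (R2): 63% × 12% × 23% = 1.7388% of Silverbay Energy Co.
Aggregating (R1): 5.096% + 5.58% + 1.7388% = 12.4148%.
12.4148% falls short of the 80% threshold by 67.5852 percentage points.

67.5852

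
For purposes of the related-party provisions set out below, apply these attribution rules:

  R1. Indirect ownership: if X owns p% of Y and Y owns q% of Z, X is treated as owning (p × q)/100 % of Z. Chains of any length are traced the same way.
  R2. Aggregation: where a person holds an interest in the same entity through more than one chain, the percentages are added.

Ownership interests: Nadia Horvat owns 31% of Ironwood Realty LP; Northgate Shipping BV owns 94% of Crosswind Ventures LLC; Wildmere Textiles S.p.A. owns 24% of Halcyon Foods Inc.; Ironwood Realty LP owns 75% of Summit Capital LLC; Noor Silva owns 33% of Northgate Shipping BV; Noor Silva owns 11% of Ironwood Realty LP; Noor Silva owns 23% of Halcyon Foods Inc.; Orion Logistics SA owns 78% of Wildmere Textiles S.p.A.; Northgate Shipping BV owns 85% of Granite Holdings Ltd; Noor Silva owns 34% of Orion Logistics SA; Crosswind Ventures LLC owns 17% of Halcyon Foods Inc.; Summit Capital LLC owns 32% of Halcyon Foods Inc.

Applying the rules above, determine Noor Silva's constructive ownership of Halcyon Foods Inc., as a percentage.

Chain via Ironwood Realty LP → Summit Capital LLC (R1): 11% × 75% × 32% = 2.64% of Halcyon Foods Inc.
Chain via Orion Logistics SA → Wildmere Textiles S.p.A. (R1): 34% × 78% × 24% = 6.3648% of Halcyon Foods Inc.
Chain via Northgate Shipping BV → Crosswind Ventures LLC (R1): 33% × 94% × 17% = 5.2734% of Halcyon Foods Inc.
Direct interest in Halcyon Foods Inc: 23%.
Aggregating (R2): 2.64% + 6.3648% + 5.2734% + 23% = 37.2782%.

37.2782%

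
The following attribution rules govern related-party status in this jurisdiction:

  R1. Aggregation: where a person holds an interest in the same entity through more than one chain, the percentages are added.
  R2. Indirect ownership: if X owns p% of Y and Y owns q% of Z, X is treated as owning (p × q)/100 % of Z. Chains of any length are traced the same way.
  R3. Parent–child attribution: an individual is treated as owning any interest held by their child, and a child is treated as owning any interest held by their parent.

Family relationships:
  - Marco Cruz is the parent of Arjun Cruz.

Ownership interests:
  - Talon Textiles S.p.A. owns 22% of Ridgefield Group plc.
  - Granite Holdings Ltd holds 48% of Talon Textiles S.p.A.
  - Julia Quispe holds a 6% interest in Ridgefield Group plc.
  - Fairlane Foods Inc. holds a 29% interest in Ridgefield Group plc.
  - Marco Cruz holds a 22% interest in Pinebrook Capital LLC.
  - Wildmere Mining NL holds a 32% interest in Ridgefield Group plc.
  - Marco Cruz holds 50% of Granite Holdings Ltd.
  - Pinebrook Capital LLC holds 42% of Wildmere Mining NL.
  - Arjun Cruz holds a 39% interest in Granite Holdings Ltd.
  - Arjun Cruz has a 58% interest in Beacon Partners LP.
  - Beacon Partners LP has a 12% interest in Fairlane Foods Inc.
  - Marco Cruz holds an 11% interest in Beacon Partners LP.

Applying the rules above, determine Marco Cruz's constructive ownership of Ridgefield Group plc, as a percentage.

14.7564%

By parent–child attribution (R3), Marco Cruz is treated as also owning Arjun Cruz's interest in Beacon Partners LP, giving 11% + 58% = 69%.
By parent–child attribution (R3), Marco Cruz is treated as also owning Arjun Cruz's interest in Granite Holdings Ltd, giving 50% + 39% = 89%.
Chain via Pinebrook Capital LLC → Wildmere Mining NL (R2): 22% × 42% × 32% = 2.9568% of Ridgefield Group plc.
Chain via Beacon Partners LP → Fairlane Foods Inc. (R2): 69% × 12% × 29% = 2.4012% of Ridgefield Group plc.
Chain via Granite Holdings Ltd → Talon Textiles S.p.A. (R2): 89% × 48% × 22% = 9.3984% of Ridgefield Group plc.
Aggregating (R1): 2.9568% + 2.4012% + 9.3984% = 14.7564%.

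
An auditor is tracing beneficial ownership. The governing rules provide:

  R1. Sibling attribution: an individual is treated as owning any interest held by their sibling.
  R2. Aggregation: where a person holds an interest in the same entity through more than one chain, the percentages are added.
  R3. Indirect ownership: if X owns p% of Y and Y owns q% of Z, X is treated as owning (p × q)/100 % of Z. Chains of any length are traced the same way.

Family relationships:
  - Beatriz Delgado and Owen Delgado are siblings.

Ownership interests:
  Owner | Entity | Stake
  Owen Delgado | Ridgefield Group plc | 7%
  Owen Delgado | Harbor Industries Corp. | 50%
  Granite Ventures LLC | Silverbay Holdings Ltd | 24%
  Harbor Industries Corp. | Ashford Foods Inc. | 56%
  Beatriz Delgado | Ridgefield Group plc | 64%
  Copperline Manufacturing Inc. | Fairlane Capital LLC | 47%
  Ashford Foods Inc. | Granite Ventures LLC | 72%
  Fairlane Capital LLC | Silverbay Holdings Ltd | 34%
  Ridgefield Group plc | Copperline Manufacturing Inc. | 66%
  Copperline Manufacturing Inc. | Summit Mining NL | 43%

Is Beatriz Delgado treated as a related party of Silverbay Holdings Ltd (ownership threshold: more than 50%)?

No

By sibling attribution (R1), Beatriz Delgado is treated as also owning Owen Delgado's interest in Ridgefield Group plc, giving 64% + 7% = 71%.
By sibling attribution (R1), Beatriz Delgado is treated as owning Owen Delgado's 50% interest in Harbor Industries Corp.
Chain via Ridgefield Group plc → Copperline Manufacturing Inc. → Fairlane Capital LLC (R3): 71% × 66% × 47% × 34% = 7.488228% of Silverbay Holdings Ltd.
Chain via Harbor Industries Corp. → Ashford Foods Inc. → Granite Ventures LLC (R3): 50% × 56% × 72% × 24% = 4.8384% of Silverbay Holdings Ltd.
Aggregating (R2): 7.488228% + 4.8384% = 12.326628%.
12.326628% does not exceed the 50% threshold, so Beatriz is not a related party to Silverbay Holdings Ltd.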